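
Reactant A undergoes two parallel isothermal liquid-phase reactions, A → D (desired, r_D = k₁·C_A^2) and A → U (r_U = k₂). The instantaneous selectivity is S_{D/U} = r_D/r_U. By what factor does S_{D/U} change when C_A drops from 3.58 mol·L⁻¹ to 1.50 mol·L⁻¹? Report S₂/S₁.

0.176

S_{D/U} = (k₁/k₂)·C_A^2, so S₂/S₁ = (C_{A,2}/C_{A,1})^2.
= (1.50/3.58)^2 = (0.4190)^2 = 0.176.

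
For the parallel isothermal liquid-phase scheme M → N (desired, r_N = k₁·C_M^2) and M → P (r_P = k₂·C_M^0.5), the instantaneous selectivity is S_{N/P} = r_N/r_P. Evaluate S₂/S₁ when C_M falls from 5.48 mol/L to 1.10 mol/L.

S_{N/P} = (k₁/k₂)·C_M^1.5, so S₂/S₁ = (C_{M,2}/C_{M,1})^1.5.
= (1.10/5.48)^1.5 = (0.2007)^1.5 = 0.0899.

0.0899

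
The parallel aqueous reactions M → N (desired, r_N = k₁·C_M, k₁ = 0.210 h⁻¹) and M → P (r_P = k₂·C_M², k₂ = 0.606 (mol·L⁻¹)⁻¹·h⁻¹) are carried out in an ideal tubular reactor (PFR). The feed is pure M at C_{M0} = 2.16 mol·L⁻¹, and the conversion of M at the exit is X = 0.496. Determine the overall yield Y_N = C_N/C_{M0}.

0.0895

C_M = C_{M0}(1−X) = 1.089 mol·L⁻¹.
Along a PFR/batch, dC_N/dC_M = −r_N/(r_N+r_P) = −k₁/(k₁+k₂·C_M).
Integrating from C_{M0} to C_M: C_N = (0.210/0.606)·ln[(0.210+0.606·2.16)/(0.210+0.606·1.09)] = 0.3465·ln(1.519/0.8697) = 0.1932 mol·L⁻¹.
Y_N = C_N/C_{M0} = 0.1932/2.16 = 0.0895.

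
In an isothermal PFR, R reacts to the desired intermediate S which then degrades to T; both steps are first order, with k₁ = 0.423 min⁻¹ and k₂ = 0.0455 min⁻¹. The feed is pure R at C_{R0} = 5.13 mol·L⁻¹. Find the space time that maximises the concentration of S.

5.91 min

The intermediate peaks when r₁ = r₂, i.e. k₁e^(−k₁τ) = k₂e^(−k₂τ), giving τ_opt = ln(k₂/k₁)/(k₂−k₁).
= ln(0.0455/0.423)/(0.0455−0.423) = ln(0.1076)/-0.3775 = -2.230/-0.3775 = 5.91 min.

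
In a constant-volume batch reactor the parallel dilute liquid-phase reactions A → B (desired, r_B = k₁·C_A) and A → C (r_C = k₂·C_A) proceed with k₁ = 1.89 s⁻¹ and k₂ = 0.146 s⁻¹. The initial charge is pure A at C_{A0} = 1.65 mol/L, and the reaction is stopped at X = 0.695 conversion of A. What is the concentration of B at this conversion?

1.06 mol/L

C_A = C_{A0}(1−X) = 0.5033 mol/L.
Both paths are first order in A, so the instantaneous fraction to B is constant: dC_B/d(−C_A) = k₁/(k₁+k₂) = 0.9283.
C_B = 0.9283·(C_{A0}−C_A) = 0.9283×1.147 = 1.06 mol/L.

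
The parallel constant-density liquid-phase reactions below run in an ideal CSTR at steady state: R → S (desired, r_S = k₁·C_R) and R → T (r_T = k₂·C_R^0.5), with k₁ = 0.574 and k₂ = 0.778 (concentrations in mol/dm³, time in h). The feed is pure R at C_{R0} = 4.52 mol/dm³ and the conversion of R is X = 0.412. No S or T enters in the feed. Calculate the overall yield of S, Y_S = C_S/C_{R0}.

0.225

Exit C_R = C_{R0}(1−X) = 4.52×0.588 = 2.658 mol/dm³.
Rates in a CSTR are evaluated at the outlet concentration: r_S = 0.574×2.658 = 1.526, r_T = 0.778×2.658^0.5 = 1.268.
Fraction of consumed R going to S: r_S/(r_S+r_T) = 0.5460.
C_S = 0.5460·C_{R0}·X = 0.5460×4.52×0.412 = 1.02 mol/dm³; Y_S = C_S/C_{R0} = 0.225.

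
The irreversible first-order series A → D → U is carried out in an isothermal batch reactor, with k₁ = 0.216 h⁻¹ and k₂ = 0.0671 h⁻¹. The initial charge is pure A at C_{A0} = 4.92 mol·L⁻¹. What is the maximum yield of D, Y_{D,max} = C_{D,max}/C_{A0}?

0.590

At the optimum, C_{D,max}/C_{A0} = (k₁/k₂)^[k₂/(k₂−k₁)].
= (0.216/0.0671)^(0.0671/(0.0671−0.216)) = (3.219)^(-0.4506) = 0.5905.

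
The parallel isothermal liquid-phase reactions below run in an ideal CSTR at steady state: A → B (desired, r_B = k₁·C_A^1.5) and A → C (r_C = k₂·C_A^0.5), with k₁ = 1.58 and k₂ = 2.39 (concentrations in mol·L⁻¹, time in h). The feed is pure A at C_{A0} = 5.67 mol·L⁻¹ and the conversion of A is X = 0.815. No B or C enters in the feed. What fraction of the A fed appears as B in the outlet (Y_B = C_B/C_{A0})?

0.334

Exit C_A = C_{A0}(1−X) = 5.67×0.185 = 1.049 mol·L⁻¹.
A CSTR operates uniformly at the exit composition, giving r_B = 1.697 and r_C = 2.448 (each k·C_A^n at C_A = 1.049).
Fraction of consumed A going to B: r_B/(r_B+r_C) = 0.4095.
C_B = 0.4095·C_{A0}·X = 0.4095×5.67×0.815 = 1.89 mol·L⁻¹; Y_B = C_B/C_{A0} = 0.334.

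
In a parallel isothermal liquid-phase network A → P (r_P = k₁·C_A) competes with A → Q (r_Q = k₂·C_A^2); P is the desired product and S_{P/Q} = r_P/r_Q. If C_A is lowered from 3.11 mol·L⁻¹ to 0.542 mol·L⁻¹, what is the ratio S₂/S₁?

5.74

S_{P/Q} = (k₁/k₂)·C_A⁻¹, so S₂/S₁ = (C_{A,2}/C_{A,1})⁻¹.
= 3.11/0.542 = 5.74.
Selectivity toward P rises as C_A falls — low-concentration operation is favoured.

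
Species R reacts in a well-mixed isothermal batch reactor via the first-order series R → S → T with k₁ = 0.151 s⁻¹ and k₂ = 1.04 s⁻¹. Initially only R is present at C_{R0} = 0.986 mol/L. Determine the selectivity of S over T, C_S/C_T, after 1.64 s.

For first-order series with pure R initially, C_S(t) = k₁C_{R0}/(k₂−k₁)·(e^(−k₁t) − e^(−k₂t)).
e^(−k₁t) = e^(−0.151×1.64) = e^(−0.2476) = 0.7806; e^(−k₂t) = e^(−1.706) = 0.1817.
C_S = 0.151×0.986/(1.04−0.151) × (0.7806−0.1817) = 0.1675×0.5990 = 0.1003 mol/L.
C_R = C_{R0}e^(−k₁t) = 0.7697 mol/L, so C_T = C_{R0}−C_R−C_S = 0.1160 mol/L; C_S/C_T = 0.865.

0.865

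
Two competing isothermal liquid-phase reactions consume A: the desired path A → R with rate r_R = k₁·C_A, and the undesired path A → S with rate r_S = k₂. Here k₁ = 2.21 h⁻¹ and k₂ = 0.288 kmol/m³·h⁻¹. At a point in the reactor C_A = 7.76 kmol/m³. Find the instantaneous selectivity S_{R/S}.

59.5

S_{R/S} = r_R/r_S = (k₁·C_A)/(k₂) = (k₁/k₂)·C_A.
= (2.21×7.760) / (0.288) = 17.15/0.2880 = 59.5.
Since the desired path is higher order in A, keeping C_A high (PFR or concentrated feed) favours R.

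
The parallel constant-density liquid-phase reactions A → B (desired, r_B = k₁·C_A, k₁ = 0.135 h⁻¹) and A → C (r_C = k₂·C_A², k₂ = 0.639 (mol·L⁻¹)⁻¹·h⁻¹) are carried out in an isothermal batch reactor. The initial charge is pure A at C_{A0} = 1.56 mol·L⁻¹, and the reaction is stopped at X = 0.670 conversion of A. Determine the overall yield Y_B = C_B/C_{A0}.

C_A = C_{A0}(1−X) = 0.5148 mol·L⁻¹.
Along a PFR/batch, dC_B/dC_A = −r_B/(r_B+r_C) = −k₁/(k₁+k₂·C_A).
Integrating from C_{A0} to C_A: C_B = (0.135/0.639)·ln[(0.135+0.639·1.56)/(0.135+0.639·0.515)] = 0.2113·ln(1.132/0.4640) = 0.1884 mol·L⁻¹.
Y_B = C_B/C_{A0} = 0.1884/1.56 = 0.121.

0.121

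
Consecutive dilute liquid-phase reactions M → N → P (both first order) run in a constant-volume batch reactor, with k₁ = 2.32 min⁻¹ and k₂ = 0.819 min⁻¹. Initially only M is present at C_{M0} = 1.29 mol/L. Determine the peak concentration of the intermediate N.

Evaluating C_N at t_opt = ln(k₂/k₁)/(k₂−k₁) gives C_{N,max}/C_{M0} = (k₁/k₂)^[k₂/(k₂−k₁)].
= (2.32/0.819)^(0.819/(0.819−2.32)) = (2.833)^(-0.5456) = 0.5666.
C_{N,max} = 0.5666×1.29 = 0.731 mol/L.

0.731 mol/L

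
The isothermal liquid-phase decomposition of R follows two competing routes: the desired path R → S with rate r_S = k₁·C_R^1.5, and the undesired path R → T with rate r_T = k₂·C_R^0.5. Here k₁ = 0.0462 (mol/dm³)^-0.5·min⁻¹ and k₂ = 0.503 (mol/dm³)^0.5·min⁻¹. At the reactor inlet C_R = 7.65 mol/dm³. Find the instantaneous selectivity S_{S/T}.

0.703

S_{S/T} = r_S/r_T = (k₁·C_R^1.5)/(k₂·C_R^0.5) = (k₁/k₂)·C_R.
= (0.0462×7.650^1.5) / (0.503×7.650^0.5) = 0.9775/1.391 = 0.703.
Since the desired path is higher order in R, keeping C_R high (PFR or concentrated feed) favours S.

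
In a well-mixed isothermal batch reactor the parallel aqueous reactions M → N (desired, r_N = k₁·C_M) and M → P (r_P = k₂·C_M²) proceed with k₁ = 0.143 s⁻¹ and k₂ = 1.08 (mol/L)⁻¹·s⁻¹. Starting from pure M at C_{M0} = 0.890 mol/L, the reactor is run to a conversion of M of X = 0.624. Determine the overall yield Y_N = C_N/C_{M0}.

C_M = C_{M0}(1−X) = 0.3346 mol/L.
Along a PFR/batch, dC_N/dC_M = −r_N/(r_N+r_P) = −k₁/(k₁+k₂·C_M).
Integrating from C_{M0} to C_M: C_N = (0.143/1.08)·ln[(0.143+1.08·0.890)/(0.143+1.08·0.335)] = 0.1324·ln(1.104/0.5044) = 0.1037 mol/L.
Y_N = C_N/C_{M0} = 0.1037/0.890 = 0.117.

0.117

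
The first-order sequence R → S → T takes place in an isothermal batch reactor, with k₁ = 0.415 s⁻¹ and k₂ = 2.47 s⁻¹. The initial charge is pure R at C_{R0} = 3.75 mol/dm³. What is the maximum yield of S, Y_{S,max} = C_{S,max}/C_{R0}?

At the optimum, C_{S,max}/C_{R0} = (k₁/k₂)^[k₂/(k₂−k₁)].
= (0.415/2.47)^(2.47/(2.47−0.415)) = (0.1680)^(1.202) = 0.1172.

0.117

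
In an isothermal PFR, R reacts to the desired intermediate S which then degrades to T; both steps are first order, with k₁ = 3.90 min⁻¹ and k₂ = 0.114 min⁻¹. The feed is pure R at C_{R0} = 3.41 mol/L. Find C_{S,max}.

At the optimum, C_{S,max}/C_{R0} = (k₁/k₂)^[k₂/(k₂−k₁)].
= (3.90/0.114)^(0.114/(0.114−3.90)) = (34.21)^(-0.03011) = 0.8991.
C_{S,max} = 0.8991×3.41 = 3.07 mol/L.

3.07 mol/L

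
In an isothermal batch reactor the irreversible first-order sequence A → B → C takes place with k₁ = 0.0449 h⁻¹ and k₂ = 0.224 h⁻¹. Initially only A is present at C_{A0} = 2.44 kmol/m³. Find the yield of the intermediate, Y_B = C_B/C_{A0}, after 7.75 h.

For first-order series with pure A initially, C_B(t) = k₁C_{A0}/(k₂−k₁)·(e^(−k₁t) − e^(−k₂t)).
e^(−k₁t) = e^(−0.0449×7.75) = e^(−0.3480) = 0.7061; e^(−k₂t) = e^(−1.736) = 0.1762.
C_B = 0.0449×2.44/(0.224−0.0449) × (0.7061−0.1762) = 0.6117×0.5299 = 0.3241 kmol/m³.
Y_B = C_B/C_{A0} = 0.3241/2.44 = 0.133.

0.133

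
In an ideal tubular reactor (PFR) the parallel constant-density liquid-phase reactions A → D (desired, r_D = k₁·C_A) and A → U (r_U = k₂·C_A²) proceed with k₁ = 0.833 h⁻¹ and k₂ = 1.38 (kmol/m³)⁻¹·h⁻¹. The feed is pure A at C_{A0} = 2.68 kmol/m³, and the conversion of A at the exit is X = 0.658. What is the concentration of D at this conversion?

C_A = C_{A0}(1−X) = 0.9166 kmol/m³.
Along a PFR/batch, dC_D/dC_A = −r_D/(r_D+r_U) = −k₁/(k₁+k₂·C_A).
Integrating from C_{A0} to C_A: C_D = (0.833/1.38)·ln[(0.833+1.38·2.68)/(0.833+1.38·0.917)] = 0.6036·ln(4.531/2.098) = 0.4649 kmol/m³.

0.465 kmol/m³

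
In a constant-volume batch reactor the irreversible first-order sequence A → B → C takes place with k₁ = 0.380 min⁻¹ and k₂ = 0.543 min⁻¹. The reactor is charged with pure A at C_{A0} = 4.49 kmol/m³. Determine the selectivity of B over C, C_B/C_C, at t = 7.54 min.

0.111

For first-order series with pure A initially, C_B(t) = k₁C_{A0}/(k₂−k₁)·(e^(−k₁t) − e^(−k₂t)).
e^(−k₁t) = e^(−0.380×7.54) = e^(−2.865) = 0.05697; e^(−k₂t) = e^(−4.094) = 0.01667.
C_B = 0.380×4.49/(0.543−0.380) × (0.05697−0.01667) = 10.47×0.04030 = 0.4219 kmol/m³.
C_A = C_{A0}e^(−k₁t) = 0.2558 kmol/m³, so C_C = C_{A0}−C_A−C_B = 3.812 kmol/m³; C_B/C_C = 0.111.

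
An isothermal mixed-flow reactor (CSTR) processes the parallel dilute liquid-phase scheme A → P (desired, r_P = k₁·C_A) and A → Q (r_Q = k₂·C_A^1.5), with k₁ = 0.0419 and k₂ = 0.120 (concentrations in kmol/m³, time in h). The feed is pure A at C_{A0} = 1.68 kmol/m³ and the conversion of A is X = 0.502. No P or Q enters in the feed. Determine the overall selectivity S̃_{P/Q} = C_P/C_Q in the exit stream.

Exit C_A = C_{A0}(1−X) = 1.68×0.498 = 0.8366 kmol/m³.
A CSTR operates uniformly at the exit composition, giving r_P = 0.03506 and r_Q = 0.09183 (each k·C_A^n at C_A = 0.8366).
Overall selectivity = C_P/C_Q = r_Pτ/(r_Qτ) = r_P/r_Q = 0.382.

0.382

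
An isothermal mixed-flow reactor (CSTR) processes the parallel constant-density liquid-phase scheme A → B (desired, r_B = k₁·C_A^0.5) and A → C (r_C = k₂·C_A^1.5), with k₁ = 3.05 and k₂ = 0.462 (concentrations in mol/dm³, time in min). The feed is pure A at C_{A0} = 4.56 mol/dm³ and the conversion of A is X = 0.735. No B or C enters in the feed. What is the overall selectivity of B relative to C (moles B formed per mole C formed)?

Exit C_A = C_{A0}(1−X) = 4.56×0.265 = 1.208 mol/dm³.
In a CSTR the entire volume is at exit conditions, so r_B = 3.05×1.208^0.5 = 3.353 and r_C = 0.462×1.208^1.5 = 0.6137.
Overall selectivity = C_B/C_C = r_Bτ/(r_Cτ) = r_B/r_C = 5.46.

5.46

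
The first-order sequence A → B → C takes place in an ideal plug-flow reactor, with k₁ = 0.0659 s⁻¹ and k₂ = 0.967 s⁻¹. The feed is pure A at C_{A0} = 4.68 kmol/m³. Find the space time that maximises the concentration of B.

2.98 s

Setting dC_B/dτ = 0 gives τ_opt = ln(k₂/k₁)/(k₂−k₁).
= ln(0.967/0.0659)/(0.967−0.0659) = ln(14.67)/0.9011 = 2.686/0.9011 = 2.98 s.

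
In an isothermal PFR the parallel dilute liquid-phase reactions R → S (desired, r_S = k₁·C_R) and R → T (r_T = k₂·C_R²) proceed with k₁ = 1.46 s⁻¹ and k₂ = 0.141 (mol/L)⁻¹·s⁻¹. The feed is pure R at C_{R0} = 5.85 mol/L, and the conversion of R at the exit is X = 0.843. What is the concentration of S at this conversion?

3.76 mol/L

C_R = C_{R0}(1−X) = 0.9185 mol/L.
Along a PFR/batch, dC_S/dC_R = −r_S/(r_S+r_T) = −k₁/(k₁+k₂·C_R).
Integrating from C_{R0} to C_R: C_S = (1.46/0.141)·ln[(1.46+0.141·5.85)/(1.46+0.141·0.918)] = 10.35·ln(2.285/1.590) = 3.757 mol/L.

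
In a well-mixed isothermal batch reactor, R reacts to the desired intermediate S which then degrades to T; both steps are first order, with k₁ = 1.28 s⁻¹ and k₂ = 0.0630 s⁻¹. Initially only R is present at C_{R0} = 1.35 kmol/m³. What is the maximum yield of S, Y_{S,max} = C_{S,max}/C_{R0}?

0.856

For a first-order series the maximum intermediate yield is C_{S,max}/C_{R0} = (k₁/k₂)^[k₂/(k₂−k₁)].
= (1.28/0.0630)^(0.0630/(0.0630−1.28)) = (20.32)^(-0.05177) = 0.8556.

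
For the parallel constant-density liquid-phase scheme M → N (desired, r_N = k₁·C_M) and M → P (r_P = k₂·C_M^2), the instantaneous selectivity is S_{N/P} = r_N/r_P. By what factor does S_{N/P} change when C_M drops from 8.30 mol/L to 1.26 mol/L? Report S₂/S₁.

6.59

S_{N/P} = (k₁/k₂)·C_M⁻¹, so S₂/S₁ = (C_{M,2}/C_{M,1})⁻¹.
= 8.30/1.26 = 6.59.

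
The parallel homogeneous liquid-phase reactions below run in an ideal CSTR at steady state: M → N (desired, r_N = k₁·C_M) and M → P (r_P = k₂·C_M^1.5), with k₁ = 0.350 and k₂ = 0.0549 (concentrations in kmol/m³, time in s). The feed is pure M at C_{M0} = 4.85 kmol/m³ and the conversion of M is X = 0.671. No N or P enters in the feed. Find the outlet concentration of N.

Exit C_M = C_{M0}(1−X) = 4.85×0.329 = 1.596 kmol/m³.
Rates in a CSTR are evaluated at the outlet concentration: r_N = 0.350×1.596 = 0.5585, r_P = 0.0549×1.596^1.5 = 0.1107.
Fraction of consumed M going to N: r_N/(r_N+r_P) = 0.8346.
C_N = 0.8346·C_{M0}·X = 0.8346×4.85×0.671 = 2.72 kmol/m³.

2.72 kmol/m³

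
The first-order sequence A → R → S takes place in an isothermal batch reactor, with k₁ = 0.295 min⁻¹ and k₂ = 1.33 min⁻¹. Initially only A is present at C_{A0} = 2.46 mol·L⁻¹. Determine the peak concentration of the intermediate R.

0.355 mol·L⁻¹

Evaluating C_R at t_opt = ln(k₂/k₁)/(k₂−k₁) gives C_{R,max}/C_{A0} = (k₁/k₂)^[k₂/(k₂−k₁)].
= (0.295/1.33)^(1.33/(1.33−0.295)) = (0.2218)^(1.285) = 0.1444.
C_{R,max} = 0.1444×2.46 = 0.355 mol·L⁻¹.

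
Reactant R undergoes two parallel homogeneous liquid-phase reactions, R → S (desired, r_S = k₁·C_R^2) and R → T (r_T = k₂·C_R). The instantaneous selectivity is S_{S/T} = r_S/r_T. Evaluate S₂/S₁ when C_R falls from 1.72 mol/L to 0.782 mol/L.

S_{S/T} = (k₁/k₂)·C_R, so S₂/S₁ = (C_{R,2}/C_{R,1}).
= 0.782/1.72 = 0.455.
Selectivity toward S falls as C_R falls — high-concentration operation is favoured.

0.455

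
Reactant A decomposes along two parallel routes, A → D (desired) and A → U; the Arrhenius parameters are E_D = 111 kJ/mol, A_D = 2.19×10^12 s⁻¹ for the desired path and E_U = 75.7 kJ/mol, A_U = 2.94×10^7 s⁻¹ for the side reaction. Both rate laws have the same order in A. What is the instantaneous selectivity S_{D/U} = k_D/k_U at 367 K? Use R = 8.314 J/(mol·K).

Since both paths have the same order in A, the concentration cancels and S_{D/U} = k_D/k_U = (A_D/A_U)·exp[(E_U−E_D)/(RT)].
(E_U−E_D)/(RT) = (75.7−111)×10³/(8.314×367) = -35300/3051 = -11.57.
k_D/k_U = (2.19×10^12/2.94×10^7)·exp(-11.57) = 74490 × 9.454×10^-6 = 0.704.
Since E_D > E_U, raising the temperature improves selectivity toward D.

0.704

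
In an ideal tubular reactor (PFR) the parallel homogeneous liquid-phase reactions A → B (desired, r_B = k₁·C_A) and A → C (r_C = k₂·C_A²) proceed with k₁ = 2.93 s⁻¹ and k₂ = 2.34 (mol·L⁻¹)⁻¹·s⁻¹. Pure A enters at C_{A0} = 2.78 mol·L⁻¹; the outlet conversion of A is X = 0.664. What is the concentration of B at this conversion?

C_A = C_{A0}(1−X) = 0.9341 mol·L⁻¹.
Along a PFR/batch, dC_B/dC_A = −r_B/(r_B+r_C) = −k₁/(k₁+k₂·C_A).
Integrating from C_{A0} to C_A: C_B = (2.93/2.34)·ln[(2.93+2.34·2.78)/(2.93+2.34·0.934)] = 1.252·ln(9.435/5.116) = 0.7665 mol·L⁻¹.

0.766 mol·L⁻¹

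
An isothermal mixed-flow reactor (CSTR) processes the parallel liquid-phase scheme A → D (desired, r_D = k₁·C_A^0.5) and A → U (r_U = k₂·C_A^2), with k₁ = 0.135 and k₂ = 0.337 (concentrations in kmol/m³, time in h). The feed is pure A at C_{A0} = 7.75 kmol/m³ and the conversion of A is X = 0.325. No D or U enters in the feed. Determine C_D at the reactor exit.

0.0816 kmol/m³

Exit C_A = C_{A0}(1−X) = 7.75×0.675 = 5.231 kmol/m³.
A CSTR operates uniformly at the exit composition, giving r_D = 0.3088 and r_U = 9.222 (each k·C_A^n at C_A = 5.231).
Fraction of consumed A going to D: r_D/(r_D+r_U) = 0.03240.
C_D = 0.03240·C_{A0}·X = 0.03240×7.75×0.325 = 0.0816 kmol/m³.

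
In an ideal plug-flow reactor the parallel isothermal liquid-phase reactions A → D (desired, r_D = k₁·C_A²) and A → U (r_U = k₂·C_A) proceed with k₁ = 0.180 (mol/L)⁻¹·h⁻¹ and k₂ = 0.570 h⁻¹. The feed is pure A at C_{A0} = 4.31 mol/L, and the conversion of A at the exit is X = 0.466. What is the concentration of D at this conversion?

1.02 mol/L

C_A = C_{A0}(1−X) = 2.302 mol/L.
Along a PFR/batch, dC_U/dC_A = −r_U/(r_D+r_U) = −k₂/(k₂+k₁·C_A).
Integrating from C_{A0} to C_A: C_U = (0.570/0.180)·ln[(0.570+0.180·4.31)/(0.570+0.180·2.30)] = 3.167·ln(1.346/0.9843) = 0.9906 mol/L.
Then C_D = (C_{A0}−C_A) − C_U = 2.008 − 0.9906 = 1.018 mol/L.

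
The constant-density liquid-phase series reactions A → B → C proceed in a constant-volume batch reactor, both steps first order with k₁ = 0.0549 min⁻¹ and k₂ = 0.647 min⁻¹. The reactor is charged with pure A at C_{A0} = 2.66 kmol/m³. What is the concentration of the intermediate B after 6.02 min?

Solving the coupled first-order balances gives C_B(t) = [k₁/(k₂−k₁)]·C_{A0}·(e^(−k₁t) − e^(−k₂t)).
e^(−k₁t) = e^(−0.0549×6.02) = e^(−0.3305) = 0.7186; e^(−k₂t) = e^(−3.895) = 0.02034.
C_B = 0.0549×2.66/(0.647−0.0549) × (0.7186−0.02034) = 0.2466×0.6982 = 0.1722 kmol/m³.

0.172 kmol/m³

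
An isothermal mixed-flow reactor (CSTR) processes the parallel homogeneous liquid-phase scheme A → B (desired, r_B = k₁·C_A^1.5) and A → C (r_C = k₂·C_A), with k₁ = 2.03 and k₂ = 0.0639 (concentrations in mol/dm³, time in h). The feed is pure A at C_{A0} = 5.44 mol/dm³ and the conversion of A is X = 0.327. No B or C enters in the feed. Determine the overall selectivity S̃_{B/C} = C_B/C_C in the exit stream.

Exit C_A = C_{A0}(1−X) = 5.44×0.673 = 3.661 mol/dm³.
In a CSTR the entire volume is at exit conditions, so r_B = 2.03×3.661^1.5 = 14.22 and r_C = 0.0639×3.661 = 0.2339.
Overall selectivity = C_B/C_C = r_Bτ/(r_Cτ) = r_B/r_C = 60.8.

60.8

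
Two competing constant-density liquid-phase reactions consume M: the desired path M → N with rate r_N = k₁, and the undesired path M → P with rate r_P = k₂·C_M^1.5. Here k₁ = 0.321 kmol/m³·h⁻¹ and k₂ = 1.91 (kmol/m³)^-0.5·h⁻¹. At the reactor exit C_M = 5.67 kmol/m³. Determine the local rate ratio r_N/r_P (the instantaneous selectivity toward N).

0.0124

S_{N/P} = r_N/r_P = (k₁)/(k₂·C_M^1.5) = (k₁/k₂)·C_M^-1.5.
= (0.321) / (1.91×5.670^1.5) = 0.3210/25.79 = 0.0124.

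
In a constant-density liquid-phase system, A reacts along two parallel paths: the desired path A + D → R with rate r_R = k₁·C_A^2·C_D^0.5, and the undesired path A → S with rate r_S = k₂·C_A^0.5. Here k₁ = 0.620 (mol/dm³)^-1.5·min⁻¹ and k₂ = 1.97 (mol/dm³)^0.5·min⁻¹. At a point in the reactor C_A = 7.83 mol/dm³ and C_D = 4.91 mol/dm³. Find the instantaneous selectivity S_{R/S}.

15.3

S_{R/S} = r_R/r_S = (k₁·C_A^2·C_D^0.5)/(k₂·C_A^0.5) = (k₁/k₂)·C_A^1.5·C_D^0.5.
= (0.620×7.830^2×4.910^0.5) / (1.97×7.830^0.5) = 84.23/5.512 = 15.3.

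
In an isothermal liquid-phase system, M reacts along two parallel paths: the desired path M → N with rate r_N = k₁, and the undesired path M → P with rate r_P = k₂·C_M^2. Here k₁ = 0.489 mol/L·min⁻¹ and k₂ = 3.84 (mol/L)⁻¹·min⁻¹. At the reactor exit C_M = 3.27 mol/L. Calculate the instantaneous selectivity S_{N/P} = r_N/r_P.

0.0119

S_{N/P} = r_N/r_P = (k₁)/(k₂·C_M^2) = (k₁/k₂)·C_M^-2.
= (0.489) / (3.84×3.270^2) = 0.4890/41.06 = 0.0119.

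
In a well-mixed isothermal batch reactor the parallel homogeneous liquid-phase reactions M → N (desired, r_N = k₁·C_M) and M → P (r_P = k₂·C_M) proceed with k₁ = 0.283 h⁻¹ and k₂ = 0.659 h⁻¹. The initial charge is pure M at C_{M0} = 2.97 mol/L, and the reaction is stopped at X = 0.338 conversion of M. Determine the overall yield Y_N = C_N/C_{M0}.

0.102

C_M = C_{M0}(1−X) = 1.966 mol/L.
Both paths are first order in M, so the instantaneous fraction to N is constant: dC_N/d(−C_M) = k₁/(k₁+k₂) = 0.3004.
C_N = 0.3004·(C_{M0}−C_M) = 0.3004×1.004 = 0.302 mol/L.
Y_N = C_N/C_{M0} = 0.3016/2.97 = 0.102.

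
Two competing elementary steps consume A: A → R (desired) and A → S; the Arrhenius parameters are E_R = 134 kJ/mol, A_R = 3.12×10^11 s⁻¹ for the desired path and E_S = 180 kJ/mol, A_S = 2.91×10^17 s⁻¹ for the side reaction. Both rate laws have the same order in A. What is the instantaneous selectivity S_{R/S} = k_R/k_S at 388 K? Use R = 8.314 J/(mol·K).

1.67

Since both paths have the same order in A, the concentration cancels and S_{R/S} = k_R/k_S = (A_R/A_S)·exp[(E_S−E_R)/(RT)].
(E_S−E_R)/(RT) = (180−134)×10³/(8.314×388) = 46000/3226 = 14.26.
k_R/k_S = (3.12×10^11/2.91×10^17)·exp(14.26) = 1.072×10^-6 × 1.560×10^6 = 1.67.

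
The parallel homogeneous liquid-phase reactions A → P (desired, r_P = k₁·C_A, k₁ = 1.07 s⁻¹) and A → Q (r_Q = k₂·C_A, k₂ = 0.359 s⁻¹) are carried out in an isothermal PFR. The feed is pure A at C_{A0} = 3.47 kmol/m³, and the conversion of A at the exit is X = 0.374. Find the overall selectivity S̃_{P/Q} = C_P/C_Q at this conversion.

C_A = C_{A0}(1−X) = 2.172 kmol/m³.
Both paths are first order in A, so the instantaneous fraction to P is constant: dC_P/d(−C_A) = k₁/(k₁+k₂) = 0.7488.
C_P = 0.7488·(C_{A0}−C_A) = 0.7488×1.298 = 0.972 kmol/m³.
C_Q = (C_{A0}−C_A)−C_P = 0.3260 kmol/m³; S̃_{P/Q} = 0.9717/0.3260 = 2.98.

2.98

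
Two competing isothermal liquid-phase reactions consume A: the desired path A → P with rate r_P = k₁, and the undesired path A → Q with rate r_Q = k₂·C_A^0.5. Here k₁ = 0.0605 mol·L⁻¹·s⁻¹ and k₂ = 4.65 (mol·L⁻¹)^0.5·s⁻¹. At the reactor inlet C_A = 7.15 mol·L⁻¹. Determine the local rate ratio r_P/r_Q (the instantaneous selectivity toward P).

0.00487

S_{P/Q} = r_P/r_Q = (k₁)/(k₂·C_A^0.5) = (k₁/k₂)·C_A^-0.5.
= (0.0605) / (4.65×7.150^0.5) = 0.06050/12.43 = 0.00487.
The undesired path is higher order in A, so low C_A (CSTR or dilute feed) favours P.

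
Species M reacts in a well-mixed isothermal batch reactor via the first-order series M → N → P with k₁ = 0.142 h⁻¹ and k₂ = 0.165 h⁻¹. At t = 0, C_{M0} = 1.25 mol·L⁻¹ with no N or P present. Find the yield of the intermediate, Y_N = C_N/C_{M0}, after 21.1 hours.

For first-order series with pure M initially, C_N(t) = k₁C_{M0}/(k₂−k₁)·(e^(−k₁t) − e^(−k₂t)).
e^(−k₁t) = e^(−0.142×21.1) = e^(−2.996) = 0.04998; e^(−k₂t) = e^(−3.482) = 0.03076.
C_N = 0.142×1.25/(0.165−0.142) × (0.04998−0.03076) = 7.717×0.01922 = 0.1483 mol·L⁻¹.
Y_N = C_N/C_{M0} = 0.1483/1.25 = 0.119.

0.119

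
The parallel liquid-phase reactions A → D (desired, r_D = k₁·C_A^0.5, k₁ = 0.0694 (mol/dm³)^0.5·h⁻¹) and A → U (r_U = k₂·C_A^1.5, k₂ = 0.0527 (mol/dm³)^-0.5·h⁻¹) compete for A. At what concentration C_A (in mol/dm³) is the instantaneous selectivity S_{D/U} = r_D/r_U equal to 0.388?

3.39 mol/dm³

S_{D/U} = (k₁/k₂)·C_A⁻¹ ⇒ C_A = (S·k₂/k₁)^(-1).
= (0.388×0.0527/0.0694)^(-1) = (0.2946)^(-1) = 3.39 mol/dm³.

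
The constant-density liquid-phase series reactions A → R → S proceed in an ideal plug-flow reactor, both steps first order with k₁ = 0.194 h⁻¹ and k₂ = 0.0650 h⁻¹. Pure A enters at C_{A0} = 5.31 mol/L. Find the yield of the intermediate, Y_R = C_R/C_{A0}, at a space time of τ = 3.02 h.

0.399

Solving the coupled first-order balances gives C_R(τ) = [k₁/(k₂−k₁)]·C_{A0}·(e^(−k₁τ) − e^(−k₂τ)).
e^(−k₁τ) = e^(−0.194×3.02) = e^(−0.5859) = 0.5566; e^(−k₂τ) = e^(−0.1963) = 0.8218.
C_R = 0.194×5.31/(0.0650−0.194) × (0.5566−0.8218) = (-7.986)×(-0.2651) = 2.117 mol/L.
Y_R = C_R/C_{A0} = 2.117/5.31 = 0.399.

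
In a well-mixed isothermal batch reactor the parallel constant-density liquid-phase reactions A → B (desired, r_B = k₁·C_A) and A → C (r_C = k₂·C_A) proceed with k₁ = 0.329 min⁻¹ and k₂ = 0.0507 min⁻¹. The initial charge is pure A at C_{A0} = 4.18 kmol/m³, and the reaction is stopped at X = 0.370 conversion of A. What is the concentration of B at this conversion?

1.34 kmol/m³

C_A = C_{A0}(1−X) = 2.633 kmol/m³.
Both paths are first order in A, so the instantaneous fraction to B is constant: dC_B/d(−C_A) = k₁/(k₁+k₂) = 0.8665.
C_B = 0.8665·(C_{A0}−C_A) = 0.8665×1.547 = 1.34 kmol/m³.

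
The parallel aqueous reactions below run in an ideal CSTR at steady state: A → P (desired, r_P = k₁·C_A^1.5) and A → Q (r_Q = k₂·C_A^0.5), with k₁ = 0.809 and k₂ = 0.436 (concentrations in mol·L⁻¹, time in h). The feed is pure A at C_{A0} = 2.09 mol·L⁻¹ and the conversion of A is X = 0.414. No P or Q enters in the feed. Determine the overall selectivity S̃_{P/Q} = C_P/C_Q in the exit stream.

Exit C_A = C_{A0}(1−X) = 2.09×0.586 = 1.225 mol·L⁻¹.
In a CSTR the entire volume is at exit conditions, so r_P = 0.809×1.225^1.5 = 1.097 and r_Q = 0.436×1.225^0.5 = 0.4825.
Overall selectivity = C_P/C_Q = r_Pτ/(r_Qτ) = r_P/r_Q = 2.27.

2.27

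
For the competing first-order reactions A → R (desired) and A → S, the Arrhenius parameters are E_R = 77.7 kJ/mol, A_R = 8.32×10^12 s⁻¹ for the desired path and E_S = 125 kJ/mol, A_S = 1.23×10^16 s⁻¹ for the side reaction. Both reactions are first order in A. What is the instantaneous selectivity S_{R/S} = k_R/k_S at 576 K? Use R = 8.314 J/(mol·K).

k_R/k_S = (A_R/A_S)·exp[−(E_R−E_S)/(RT)] = (A_R/A_S)·exp[(E_S−E_R)/(RT)].
(E_S−E_R)/(RT) = (125−77.7)×10³/(8.314×576) = 47300/4789 = 9.877.
k_R/k_S = (8.32×10^12/1.23×10^16)·exp(9.877) = 6.764×10^-4 × 19479 = 13.2.

13.2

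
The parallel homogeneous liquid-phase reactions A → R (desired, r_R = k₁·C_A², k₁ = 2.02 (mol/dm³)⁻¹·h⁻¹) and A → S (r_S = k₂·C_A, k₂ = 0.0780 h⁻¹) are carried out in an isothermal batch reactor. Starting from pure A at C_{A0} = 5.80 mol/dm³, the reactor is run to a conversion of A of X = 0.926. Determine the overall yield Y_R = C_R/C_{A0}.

C_A = C_{A0}(1−X) = 0.4292 mol/dm³.
Along a PFR/batch, dC_S/dC_A = −r_S/(r_R+r_S) = −k₂/(k₂+k₁·C_A).
Integrating from C_{A0} to C_A: C_S = (0.0780/2.02)·ln[(0.0780+2.02·5.80)/(0.0780+2.02·0.429)] = 0.03861·ln(11.79/0.9450) = 0.09747 mol/dm³.
Then C_R = (C_{A0}−C_A) − C_S = 5.371 − 0.09747 = 5.273 mol/dm³.
Y_R = C_R/C_{A0} = 5.273/5.80 = 0.909.

0.909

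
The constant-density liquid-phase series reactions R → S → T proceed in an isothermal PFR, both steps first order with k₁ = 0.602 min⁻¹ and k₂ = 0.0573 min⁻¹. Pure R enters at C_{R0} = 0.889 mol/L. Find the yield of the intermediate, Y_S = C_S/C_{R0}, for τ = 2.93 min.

0.745

For first-order series with pure R initially, C_S(τ) = k₁C_{R0}/(k₂−k₁)·(e^(−k₁τ) − e^(−k₂τ)).
e^(−k₁τ) = e^(−0.602×2.93) = e^(−1.764) = 0.1714; e^(−k₂τ) = e^(−0.1679) = 0.8454.
C_S = 0.602×0.889/(0.0573−0.602) × (0.1714−0.8454) = (-0.9825)×(-0.6741) = 0.6623 mol/L.
Y_S = C_S/C_{R0} = 0.6623/0.889 = 0.745.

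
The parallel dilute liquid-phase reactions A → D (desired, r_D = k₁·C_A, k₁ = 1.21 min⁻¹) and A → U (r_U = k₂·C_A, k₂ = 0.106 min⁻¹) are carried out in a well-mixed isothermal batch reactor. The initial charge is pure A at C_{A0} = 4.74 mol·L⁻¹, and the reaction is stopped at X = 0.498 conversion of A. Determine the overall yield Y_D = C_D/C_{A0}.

C_A = C_{A0}(1−X) = 2.379 mol·L⁻¹.
Both paths are first order in A, so the instantaneous fraction to D is constant: dC_D/d(−C_A) = k₁/(k₁+k₂) = 0.9195.
C_D = 0.9195·(C_{A0}−C_A) = 0.9195×2.361 = 2.17 mol·L⁻¹.
Y_D = C_D/C_{A0} = 2.170/4.74 = 0.458.

0.458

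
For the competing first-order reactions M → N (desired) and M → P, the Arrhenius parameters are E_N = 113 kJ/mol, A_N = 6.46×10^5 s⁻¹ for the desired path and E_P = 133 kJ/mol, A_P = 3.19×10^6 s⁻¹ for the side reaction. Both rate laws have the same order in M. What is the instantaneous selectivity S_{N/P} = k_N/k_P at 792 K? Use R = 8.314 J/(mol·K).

4.22

k_N/k_P = (A_N/A_P)·exp[−(E_N−E_P)/(RT)] = (A_N/A_P)·exp[(E_P−E_N)/(RT)].
(E_P−E_N)/(RT) = (133−113)×10³/(8.314×792) = 20000/6585 = 3.037.
k_N/k_P = (6.46×10^5/3.19×10^6)·exp(3.037) = 0.2025 × 20.85 = 4.22.
Since E_N < E_P, lowering the temperature improves selectivity toward N.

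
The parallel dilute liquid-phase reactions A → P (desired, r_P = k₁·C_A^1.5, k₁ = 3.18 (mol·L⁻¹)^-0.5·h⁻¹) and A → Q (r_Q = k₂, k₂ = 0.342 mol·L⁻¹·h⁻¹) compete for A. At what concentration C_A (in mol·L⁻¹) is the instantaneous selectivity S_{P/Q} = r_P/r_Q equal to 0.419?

S_{P/Q} = (k₁/k₂)·C_A^1.5 ⇒ C_A = (S·k₂/k₁)^(1/1.5).
= (0.419×0.342/3.18)^(0.6667) = (0.04506)^(0.6667) = 0.127 mol·L⁻¹.

0.127 mol·L⁻¹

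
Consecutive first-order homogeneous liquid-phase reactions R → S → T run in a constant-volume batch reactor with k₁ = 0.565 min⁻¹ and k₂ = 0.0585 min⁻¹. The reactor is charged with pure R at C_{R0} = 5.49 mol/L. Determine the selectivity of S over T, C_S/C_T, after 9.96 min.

The intermediate concentration in a first-order A→B→C sequence is C_S = k₁C_{R0}(e^(−k₁t) − e^(−k₂t))/(k₂−k₁).
e^(−k₁t) = e^(−0.565×9.96) = e^(−5.627) = 0.003598; e^(−k₂t) = e^(−0.5827) = 0.5584.
C_S = 0.565×5.49/(0.0585−0.565) × (0.003598−0.5584) = (-6.124)×(-0.5548) = 3.398 mol/L.
C_R = C_{R0}e^(−k₁t) = 0.01975 mol/L, so C_T = C_{R0}−C_R−C_S = 2.073 mol/L; C_S/C_T = 1.64.

1.64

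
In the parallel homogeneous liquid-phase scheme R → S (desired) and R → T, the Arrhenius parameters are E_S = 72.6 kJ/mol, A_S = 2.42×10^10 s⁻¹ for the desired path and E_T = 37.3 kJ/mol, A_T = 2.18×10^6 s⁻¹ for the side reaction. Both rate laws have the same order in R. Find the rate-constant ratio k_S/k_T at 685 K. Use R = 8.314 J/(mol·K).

22.6

With equal orders, S_{S/T} = k_S/k_T = (A_S/A_T)·exp[(E_T−E_S)/(RT)].
(E_T−E_S)/(RT) = (37.3−72.6)×10³/(8.314×685) = -35300/5695 = -6.198.
k_S/k_T = (2.42×10^10/2.18×10^6)·exp(-6.198) = 11101 × 0.002033 = 22.6.
Since E_S > E_T, raising the temperature improves selectivity toward S.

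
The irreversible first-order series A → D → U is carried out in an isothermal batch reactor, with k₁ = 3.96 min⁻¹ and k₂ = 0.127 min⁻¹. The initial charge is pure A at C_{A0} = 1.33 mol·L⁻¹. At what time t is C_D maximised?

0.897 min

Setting dC_D/dt = 0 gives t_opt = ln(k₂/k₁)/(k₂−k₁).
= ln(0.127/3.96)/(0.127−3.96) = ln(0.03207)/-3.833 = -3.440/-3.833 = 0.897 min.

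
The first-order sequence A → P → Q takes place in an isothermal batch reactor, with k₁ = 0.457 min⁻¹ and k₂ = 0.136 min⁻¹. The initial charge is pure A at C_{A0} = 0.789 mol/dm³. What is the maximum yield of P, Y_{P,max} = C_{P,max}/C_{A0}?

Evaluating C_P at t_opt = ln(k₂/k₁)/(k₂−k₁) gives C_{P,max}/C_{A0} = (k₁/k₂)^[k₂/(k₂−k₁)].
= (0.457/0.136)^(0.136/(0.136−0.457)) = (3.360)^(-0.4237) = 0.5984.

0.598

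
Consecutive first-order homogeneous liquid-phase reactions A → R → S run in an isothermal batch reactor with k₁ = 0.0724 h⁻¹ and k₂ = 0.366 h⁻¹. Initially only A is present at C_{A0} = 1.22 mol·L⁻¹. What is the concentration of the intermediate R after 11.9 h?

0.123 mol·L⁻¹

The intermediate concentration in a first-order A→B→C sequence is C_R = k₁C_{A0}(e^(−k₁t) − e^(−k₂t))/(k₂−k₁).
e^(−k₁t) = e^(−0.0724×11.9) = e^(−0.8616) = 0.4225; e^(−k₂t) = e^(−4.355) = 0.01284.
C_R = 0.0724×1.22/(0.366−0.0724) × (0.4225−0.01284) = 0.3008×0.4097 = 0.1232 mol·L⁻¹.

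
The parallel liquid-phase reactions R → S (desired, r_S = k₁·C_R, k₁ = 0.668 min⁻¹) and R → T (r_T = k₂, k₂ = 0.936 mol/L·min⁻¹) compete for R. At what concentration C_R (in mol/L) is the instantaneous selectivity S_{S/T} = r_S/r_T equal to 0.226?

0.317 mol/L

S_{S/T} = (k₁/k₂)·C_R ⇒ C_R = S·k₂/k₁.
= 0.226×0.936/0.668 = 0.317 mol/L.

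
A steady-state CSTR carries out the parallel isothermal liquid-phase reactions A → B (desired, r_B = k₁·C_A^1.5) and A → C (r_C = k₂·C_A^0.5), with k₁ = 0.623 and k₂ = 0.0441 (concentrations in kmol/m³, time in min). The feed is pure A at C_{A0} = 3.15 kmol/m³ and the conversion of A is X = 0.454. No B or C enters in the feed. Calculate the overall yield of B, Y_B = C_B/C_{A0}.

Exit C_A = C_{A0}(1−X) = 3.15×0.546 = 1.720 kmol/m³.
In a CSTR the entire volume is at exit conditions, so r_B = 0.623×1.720^1.5 = 1.405 and r_C = 0.0441×1.720^0.5 = 0.05783.
Fraction of consumed A going to B: r_B/(r_B+r_C) = 0.9605.
C_B = 0.9605·C_{A0}·X = 0.9605×3.15×0.454 = 1.37 kmol/m³; Y_B = C_B/C_{A0} = 0.436.

0.436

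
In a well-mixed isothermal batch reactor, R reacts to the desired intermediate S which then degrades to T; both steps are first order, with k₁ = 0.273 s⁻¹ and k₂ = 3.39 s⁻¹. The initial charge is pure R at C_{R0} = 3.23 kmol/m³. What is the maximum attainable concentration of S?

At the optimum, C_{S,max}/C_{R0} = (k₁/k₂)^[k₂/(k₂−k₁)].
= (0.273/3.39)^(3.39/(3.39−0.273)) = (0.08053)^(1.088) = 0.06459.
C_{S,max} = 0.06459×3.23 = 0.209 kmol/m³.

0.209 kmol/m³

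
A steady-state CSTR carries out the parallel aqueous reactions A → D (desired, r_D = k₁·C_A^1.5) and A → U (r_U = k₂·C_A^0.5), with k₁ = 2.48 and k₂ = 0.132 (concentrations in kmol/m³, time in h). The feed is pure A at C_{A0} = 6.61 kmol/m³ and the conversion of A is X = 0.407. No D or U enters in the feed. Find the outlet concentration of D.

2.65 kmol/m³

Exit C_A = C_{A0}(1−X) = 6.61×0.593 = 3.920 kmol/m³.
In a CSTR the entire volume is at exit conditions, so r_D = 2.48×3.920^1.5 = 19.25 and r_U = 0.132×3.920^0.5 = 0.2613.
Fraction of consumed A going to D: r_D/(r_D+r_U) = 0.9866.
C_D = 0.9866·C_{A0}·X = 0.9866×6.61×0.407 = 2.65 kmol/m³.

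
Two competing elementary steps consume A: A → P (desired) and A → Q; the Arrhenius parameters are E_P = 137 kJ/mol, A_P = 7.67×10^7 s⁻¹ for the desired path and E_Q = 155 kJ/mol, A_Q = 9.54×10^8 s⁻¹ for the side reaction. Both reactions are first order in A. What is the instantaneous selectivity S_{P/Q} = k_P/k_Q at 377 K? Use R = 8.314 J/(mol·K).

With equal orders, S_{P/Q} = k_P/k_Q = (A_P/A_Q)·exp[(E_Q−E_P)/(RT)].
(E_Q−E_P)/(RT) = (155−137)×10³/(8.314×377) = 18000/3134 = 5.743.
k_P/k_Q = (7.67×10^7/9.54×10^8)·exp(5.743) = 0.08040 × 311.9 = 25.1.

25.1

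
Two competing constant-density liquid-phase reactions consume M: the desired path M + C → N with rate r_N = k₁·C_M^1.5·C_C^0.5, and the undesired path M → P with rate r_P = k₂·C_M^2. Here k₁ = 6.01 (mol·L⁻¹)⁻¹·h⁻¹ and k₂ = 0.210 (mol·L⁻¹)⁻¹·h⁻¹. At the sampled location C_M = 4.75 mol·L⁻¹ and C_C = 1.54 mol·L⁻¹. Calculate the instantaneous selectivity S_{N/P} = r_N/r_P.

S_{N/P} = r_N/r_P = (k₁·C_M^1.5·C_C^0.5)/(k₂·C_M^2) = (k₁/k₂)·C_M^-0.5·C_C^0.5.
= (6.01×4.750^1.5×1.540^0.5) / (0.210×4.750^2) = 77.21/4.738 = 16.3.
The undesired path is higher order in M, so low C_M (CSTR or dilute feed) favours N.

16.3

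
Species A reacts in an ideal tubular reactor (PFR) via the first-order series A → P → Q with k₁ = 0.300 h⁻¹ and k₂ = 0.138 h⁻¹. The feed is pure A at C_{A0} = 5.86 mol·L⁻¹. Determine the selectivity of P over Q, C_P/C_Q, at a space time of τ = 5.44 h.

Solving the coupled first-order balances gives C_P(τ) = [k₁/(k₂−k₁)]·C_{A0}·(e^(−k₁τ) − e^(−k₂τ)).
e^(−k₁τ) = e^(−0.300×5.44) = e^(−1.632) = 0.1955; e^(−k₂τ) = e^(−0.7507) = 0.4720.
C_P = 0.300×5.86/(0.138−0.300) × (0.1955−0.4720) = (-10.85)×(-0.2765) = 3.000 mol·L⁻¹.
C_A = C_{A0}e^(−k₁τ) = 1.146 mol·L⁻¹, so C_Q = C_{A0}−C_A−C_P = 1.714 mol·L⁻¹; C_P/C_Q = 1.75.

1.75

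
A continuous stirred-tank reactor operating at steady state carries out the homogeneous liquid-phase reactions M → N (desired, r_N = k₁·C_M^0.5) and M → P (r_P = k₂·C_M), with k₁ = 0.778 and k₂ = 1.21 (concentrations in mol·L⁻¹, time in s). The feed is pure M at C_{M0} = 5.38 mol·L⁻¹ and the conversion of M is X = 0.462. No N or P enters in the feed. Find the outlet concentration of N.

0.682 mol·L⁻¹

Exit C_M = C_{M0}(1−X) = 5.38×0.538 = 2.894 mol·L⁻¹.
Rates in a CSTR are evaluated at the outlet concentration: r_N = 0.778×2.894^0.5 = 1.324, r_P = 1.21×2.894 = 3.502.
Fraction of consumed M going to N: r_N/(r_N+r_P) = 0.2743.
C_N = 0.2743·C_{M0}·X = 0.2743×5.38×0.462 = 0.682 mol·L⁻¹.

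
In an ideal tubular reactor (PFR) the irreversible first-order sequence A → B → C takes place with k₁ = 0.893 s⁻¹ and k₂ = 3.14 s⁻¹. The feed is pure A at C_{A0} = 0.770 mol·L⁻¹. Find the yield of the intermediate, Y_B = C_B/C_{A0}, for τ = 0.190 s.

Solving the coupled first-order balances gives C_B(τ) = [k₁/(k₂−k₁)]·C_{A0}·(e^(−k₁τ) − e^(−k₂τ)).
e^(−k₁τ) = e^(−0.893×0.190) = e^(−0.1697) = 0.8439; e^(−k₂τ) = e^(−0.5966) = 0.5507.
C_B = 0.893×0.770/(3.14−0.893) × (0.8439−0.5507) = 0.3060×0.2933 = 0.08974 mol·L⁻¹.
Y_B = C_B/C_{A0} = 0.08974/0.770 = 0.117.

0.117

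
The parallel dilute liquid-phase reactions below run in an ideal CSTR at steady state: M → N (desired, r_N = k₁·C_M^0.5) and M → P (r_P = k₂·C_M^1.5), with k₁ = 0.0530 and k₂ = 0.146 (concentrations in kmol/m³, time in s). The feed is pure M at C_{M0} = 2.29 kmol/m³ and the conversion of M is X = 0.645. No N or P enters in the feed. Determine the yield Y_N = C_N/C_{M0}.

0.199

Exit C_M = C_{M0}(1−X) = 2.29×0.355 = 0.8129 kmol/m³.
A CSTR operates uniformly at the exit composition, giving r_N = 0.04779 and r_P = 0.1070 (each k·C_M^n at C_M = 0.8129).
Fraction of consumed M going to N: r_N/(r_N+r_P) = 0.3087.
C_N = 0.3087·C_{M0}·X = 0.3087×2.29×0.645 = 0.456 kmol/m³; Y_N = C_N/C_{M0} = 0.199.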